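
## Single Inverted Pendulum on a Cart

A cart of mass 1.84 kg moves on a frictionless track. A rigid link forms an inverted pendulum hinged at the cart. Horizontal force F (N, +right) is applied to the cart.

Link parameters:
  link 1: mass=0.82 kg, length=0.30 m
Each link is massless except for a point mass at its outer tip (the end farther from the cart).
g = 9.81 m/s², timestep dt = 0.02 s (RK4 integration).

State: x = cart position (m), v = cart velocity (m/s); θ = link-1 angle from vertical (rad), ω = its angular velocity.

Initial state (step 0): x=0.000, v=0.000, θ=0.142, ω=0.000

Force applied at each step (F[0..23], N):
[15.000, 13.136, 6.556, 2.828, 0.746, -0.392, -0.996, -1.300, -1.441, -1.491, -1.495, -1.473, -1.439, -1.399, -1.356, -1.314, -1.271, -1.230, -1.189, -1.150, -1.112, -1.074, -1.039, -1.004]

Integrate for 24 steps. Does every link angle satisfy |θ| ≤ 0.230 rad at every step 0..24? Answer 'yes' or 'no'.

Answer: yes

Derivation:
apply F[0]=+15.000 → step 1: x=0.001, v=0.150, θ=0.138, ω=-0.402
apply F[1]=+13.136 → step 2: x=0.006, v=0.280, θ=0.127, ω=-0.746
apply F[2]=+6.556 → step 3: x=0.012, v=0.341, θ=0.110, ω=-0.870
apply F[3]=+2.828 → step 4: x=0.019, v=0.363, θ=0.093, ω=-0.877
apply F[4]=+0.746 → step 5: x=0.026, v=0.364, θ=0.076, ω=-0.825
apply F[5]=-0.392 → step 6: x=0.033, v=0.354, θ=0.060, ω=-0.747
apply F[6]=-0.996 → step 7: x=0.040, v=0.338, θ=0.046, ω=-0.661
apply F[7]=-1.300 → step 8: x=0.047, v=0.321, θ=0.034, ω=-0.577
apply F[8]=-1.441 → step 9: x=0.053, v=0.303, θ=0.023, ω=-0.498
apply F[9]=-1.491 → step 10: x=0.059, v=0.285, θ=0.014, ω=-0.426
apply F[10]=-1.495 → step 11: x=0.065, v=0.268, θ=0.006, ω=-0.363
apply F[11]=-1.473 → step 12: x=0.070, v=0.252, θ=-0.001, ω=-0.307
apply F[12]=-1.439 → step 13: x=0.075, v=0.236, θ=-0.006, ω=-0.258
apply F[13]=-1.399 → step 14: x=0.079, v=0.222, θ=-0.011, ω=-0.216
apply F[14]=-1.356 → step 15: x=0.084, v=0.208, θ=-0.015, ω=-0.179
apply F[15]=-1.314 → step 16: x=0.088, v=0.195, θ=-0.018, ω=-0.147
apply F[16]=-1.271 → step 17: x=0.091, v=0.183, θ=-0.021, ω=-0.120
apply F[17]=-1.230 → step 18: x=0.095, v=0.172, θ=-0.023, ω=-0.096
apply F[18]=-1.189 → step 19: x=0.098, v=0.161, θ=-0.025, ω=-0.076
apply F[19]=-1.150 → step 20: x=0.101, v=0.151, θ=-0.026, ω=-0.058
apply F[20]=-1.112 → step 21: x=0.104, v=0.141, θ=-0.027, ω=-0.043
apply F[21]=-1.074 → step 22: x=0.107, v=0.132, θ=-0.028, ω=-0.030
apply F[22]=-1.039 → step 23: x=0.110, v=0.123, θ=-0.028, ω=-0.019
apply F[23]=-1.004 → step 24: x=0.112, v=0.114, θ=-0.029, ω=-0.010
Max |angle| over trajectory = 0.142 rad; bound = 0.230 → within bound.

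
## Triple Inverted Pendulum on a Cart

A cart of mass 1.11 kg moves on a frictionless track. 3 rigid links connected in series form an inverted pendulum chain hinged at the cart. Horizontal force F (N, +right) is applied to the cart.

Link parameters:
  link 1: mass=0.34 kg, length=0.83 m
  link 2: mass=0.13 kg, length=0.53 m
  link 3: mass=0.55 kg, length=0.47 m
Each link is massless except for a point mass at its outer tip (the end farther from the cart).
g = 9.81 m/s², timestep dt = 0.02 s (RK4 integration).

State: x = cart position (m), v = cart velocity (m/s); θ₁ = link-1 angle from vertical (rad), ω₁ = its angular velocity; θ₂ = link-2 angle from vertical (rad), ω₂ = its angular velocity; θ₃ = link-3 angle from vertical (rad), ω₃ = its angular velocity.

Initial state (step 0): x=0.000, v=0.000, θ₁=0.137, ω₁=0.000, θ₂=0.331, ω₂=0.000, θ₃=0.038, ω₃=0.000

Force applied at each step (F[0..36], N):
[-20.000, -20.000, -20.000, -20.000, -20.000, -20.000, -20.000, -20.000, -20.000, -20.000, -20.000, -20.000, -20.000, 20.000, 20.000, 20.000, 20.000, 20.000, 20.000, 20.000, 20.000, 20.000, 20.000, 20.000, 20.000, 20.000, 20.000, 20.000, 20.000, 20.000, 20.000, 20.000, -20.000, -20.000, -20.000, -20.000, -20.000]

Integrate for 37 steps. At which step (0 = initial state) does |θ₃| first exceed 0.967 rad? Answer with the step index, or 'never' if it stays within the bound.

Answer: 24

Derivation:
apply F[0]=-20.000 → step 1: x=-0.004, v=-0.374, θ₁=0.141, ω₁=0.435, θ₂=0.334, ω₂=0.335, θ₃=0.035, ω₃=-0.313
apply F[1]=-20.000 → step 2: x=-0.015, v=-0.748, θ₁=0.154, ω₁=0.875, θ₂=0.344, ω₂=0.639, θ₃=0.026, ω₃=-0.602
apply F[2]=-20.000 → step 3: x=-0.034, v=-1.121, θ₁=0.176, ω₁=1.327, θ₂=0.360, ω₂=0.883, θ₃=0.011, ω₃=-0.841
apply F[3]=-20.000 → step 4: x=-0.060, v=-1.490, θ₁=0.208, ω₁=1.792, θ₂=0.379, ω₂=1.040, θ₃=-0.007, ω₃=-1.000
apply F[4]=-20.000 → step 5: x=-0.093, v=-1.855, θ₁=0.248, ω₁=2.269, θ₂=0.400, ω₂=1.087, θ₃=-0.028, ω₃=-1.051
apply F[5]=-20.000 → step 6: x=-0.134, v=-2.211, θ₁=0.298, ω₁=2.751, θ₂=0.422, ω₂=1.017, θ₃=-0.049, ω₃=-0.970
apply F[6]=-20.000 → step 7: x=-0.182, v=-2.556, θ₁=0.358, ω₁=3.231, θ₂=0.440, ω₂=0.832, θ₃=-0.066, ω₃=-0.735
apply F[7]=-20.000 → step 8: x=-0.236, v=-2.882, θ₁=0.428, ω₁=3.694, θ₂=0.454, ω₂=0.550, θ₃=-0.077, ω₃=-0.331
apply F[8]=-20.000 → step 9: x=-0.297, v=-3.184, θ₁=0.506, ω₁=4.123, θ₂=0.462, ω₂=0.196, θ₃=-0.078, ω₃=0.254
apply F[9]=-20.000 → step 10: x=-0.363, v=-3.456, θ₁=0.592, ω₁=4.498, θ₂=0.462, ω₂=-0.188, θ₃=-0.066, ω₃=1.019
apply F[10]=-20.000 → step 11: x=-0.435, v=-3.693, θ₁=0.685, ω₁=4.794, θ₂=0.454, ω₂=-0.553, θ₃=-0.036, ω₃=1.944
apply F[11]=-20.000 → step 12: x=-0.511, v=-3.892, θ₁=0.783, ω₁=4.988, θ₂=0.440, ω₂=-0.834, θ₃=0.013, ω₃=2.976
apply F[12]=-20.000 → step 13: x=-0.590, v=-4.056, θ₁=0.884, ω₁=5.061, θ₂=0.422, ω₂=-0.947, θ₃=0.083, ω₃=4.010
apply F[13]=+20.000 → step 14: x=-0.667, v=-3.671, θ₁=0.983, ω₁=4.896, θ₂=0.402, ω₂=-1.067, θ₃=0.165, ω₃=4.220
apply F[14]=+20.000 → step 15: x=-0.737, v=-3.293, θ₁=1.080, ω₁=4.772, θ₂=0.380, ω₂=-1.133, θ₃=0.251, ω₃=4.351
apply F[15]=+20.000 → step 16: x=-0.799, v=-2.921, θ₁=1.175, ω₁=4.689, θ₂=0.357, ω₂=-1.136, θ₃=0.339, ω₃=4.403
apply F[16]=+20.000 → step 17: x=-0.854, v=-2.554, θ₁=1.268, ω₁=4.652, θ₂=0.335, ω₂=-1.074, θ₃=0.427, ω₃=4.379
apply F[17]=+20.000 → step 18: x=-0.901, v=-2.189, θ₁=1.361, ω₁=4.664, θ₂=0.315, ω₂=-0.953, θ₃=0.514, ω₃=4.296
apply F[18]=+20.000 → step 19: x=-0.942, v=-1.825, θ₁=1.455, ω₁=4.730, θ₂=0.297, ω₂=-0.779, θ₃=0.598, ω₃=4.172
apply F[19]=+20.000 → step 20: x=-0.974, v=-1.456, θ₁=1.550, ω₁=4.849, θ₂=0.284, ω₂=-0.552, θ₃=0.680, ω₃=4.027
apply F[20]=+20.000 → step 21: x=-1.000, v=-1.080, θ₁=1.649, ω₁=5.023, θ₂=0.275, ω₂=-0.266, θ₃=0.759, ω₃=3.874
apply F[21]=+20.000 → step 22: x=-1.017, v=-0.694, θ₁=1.752, ω₁=5.254, θ₂=0.274, ω₂=0.092, θ₃=0.835, ω₃=3.727
apply F[22]=+20.000 → step 23: x=-1.027, v=-0.292, θ₁=1.860, ω₁=5.546, θ₂=0.280, ω₂=0.541, θ₃=0.909, ω₃=3.596
apply F[23]=+20.000 → step 24: x=-1.029, v=0.130, θ₁=1.974, ω₁=5.904, θ₂=0.296, ω₂=1.108, θ₃=0.979, ω₃=3.493
apply F[24]=+20.000 → step 25: x=-1.022, v=0.574, θ₁=2.096, ω₁=6.333, θ₂=0.325, ω₂=1.829, θ₃=1.049, ω₃=3.427
apply F[25]=+20.000 → step 26: x=-1.006, v=1.045, θ₁=2.228, ω₁=6.838, θ₂=0.370, ω₂=2.751, θ₃=1.117, ω₃=3.405
apply F[26]=+20.000 → step 27: x=-0.980, v=1.543, θ₁=2.370, ω₁=7.418, θ₂=0.437, ω₂=3.932, θ₃=1.185, ω₃=3.422
apply F[27]=+20.000 → step 28: x=-0.944, v=2.062, θ₁=2.525, ω₁=8.057, θ₂=0.530, ω₂=5.451, θ₃=1.254, ω₃=3.446
apply F[28]=+20.000 → step 29: x=-0.898, v=2.587, θ₁=2.693, ω₁=8.699, θ₂=0.658, ω₂=7.401, θ₃=1.322, ω₃=3.378
apply F[29]=+20.000 → step 30: x=-0.841, v=3.085, θ₁=2.872, ω₁=9.212, θ₂=0.830, ω₂=9.883, θ₃=1.387, ω₃=2.991
apply F[30]=+20.000 → step 31: x=-0.775, v=3.519, θ₁=3.058, ω₁=9.306, θ₂=1.057, ω₂=12.917, θ₃=1.437, ω₃=1.944
apply F[31]=+20.000 → step 32: x=-0.700, v=3.879, θ₁=3.238, ω₁=8.486, θ₂=1.347, ω₂=15.909, θ₃=1.461, ω₃=0.487
apply F[32]=-20.000 → step 33: x=-0.627, v=3.489, θ₁=3.382, ω₁=5.865, θ₂=1.677, ω₂=16.627, θ₃=1.471, ω₃=0.975
apply F[33]=-20.000 → step 34: x=-0.561, v=3.095, θ₁=3.475, ω₁=3.439, θ₂=1.998, ω₂=15.347, θ₃=1.518, ω₃=3.938
apply F[34]=-20.000 → step 35: x=-0.503, v=2.692, θ₁=3.523, ω₁=1.501, θ₂=2.288, ω₂=13.643, θ₃=1.632, ω₃=7.530
apply F[35]=-20.000 → step 36: x=-0.453, v=2.275, θ₁=3.536, ω₁=-0.160, θ₂=2.542, ω₂=11.622, θ₃=1.819, ω₃=11.197
apply F[36]=-20.000 → step 37: x=-0.412, v=1.830, θ₁=3.517, ω₁=-1.759, θ₂=2.748, ω₂=8.911, θ₃=2.081, ω₃=15.147
|θ₃| = 0.979 > 0.967 first at step 24.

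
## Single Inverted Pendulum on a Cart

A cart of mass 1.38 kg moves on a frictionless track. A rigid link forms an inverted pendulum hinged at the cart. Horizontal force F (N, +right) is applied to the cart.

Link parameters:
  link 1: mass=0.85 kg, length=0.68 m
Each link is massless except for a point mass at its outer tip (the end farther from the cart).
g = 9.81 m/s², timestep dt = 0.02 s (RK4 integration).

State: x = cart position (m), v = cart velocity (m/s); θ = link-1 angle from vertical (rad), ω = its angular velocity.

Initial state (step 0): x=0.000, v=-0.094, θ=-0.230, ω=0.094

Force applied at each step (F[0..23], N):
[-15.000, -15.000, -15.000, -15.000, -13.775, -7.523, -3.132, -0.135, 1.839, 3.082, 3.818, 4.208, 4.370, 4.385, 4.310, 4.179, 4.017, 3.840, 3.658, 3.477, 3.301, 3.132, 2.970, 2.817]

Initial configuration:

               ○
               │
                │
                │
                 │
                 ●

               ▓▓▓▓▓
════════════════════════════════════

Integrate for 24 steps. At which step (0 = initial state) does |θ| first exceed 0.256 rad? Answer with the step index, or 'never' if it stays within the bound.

apply F[0]=-15.000 → step 1: x=-0.004, v=-0.279, θ=-0.226, ω=0.294
apply F[1]=-15.000 → step 2: x=-0.011, v=-0.465, θ=-0.218, ω=0.497
apply F[2]=-15.000 → step 3: x=-0.022, v=-0.653, θ=-0.206, ω=0.706
apply F[3]=-15.000 → step 4: x=-0.037, v=-0.844, θ=-0.190, ω=0.924
apply F[4]=-13.775 → step 5: x=-0.056, v=-1.020, θ=-0.169, ω=1.128
apply F[5]=-7.523 → step 6: x=-0.077, v=-1.111, θ=-0.146, ω=1.214
apply F[6]=-3.132 → step 7: x=-0.100, v=-1.141, θ=-0.122, ω=1.220
apply F[7]=-0.135 → step 8: x=-0.122, v=-1.132, θ=-0.098, ω=1.174
apply F[8]=+1.839 → step 9: x=-0.145, v=-1.096, θ=-0.075, ω=1.097
apply F[9]=+3.082 → step 10: x=-0.166, v=-1.044, θ=-0.054, ω=1.002
apply F[10]=+3.818 → step 11: x=-0.186, v=-0.984, θ=-0.035, ω=0.901
apply F[11]=+4.208 → step 12: x=-0.205, v=-0.920, θ=-0.018, ω=0.799
apply F[12]=+4.370 → step 13: x=-0.223, v=-0.855, θ=-0.003, ω=0.701
apply F[13]=+4.385 → step 14: x=-0.240, v=-0.792, θ=0.010, ω=0.610
apply F[14]=+4.310 → step 15: x=-0.255, v=-0.731, θ=0.021, ω=0.525
apply F[15]=+4.179 → step 16: x=-0.269, v=-0.674, θ=0.031, ω=0.448
apply F[16]=+4.017 → step 17: x=-0.282, v=-0.620, θ=0.039, ω=0.379
apply F[17]=+3.840 → step 18: x=-0.294, v=-0.570, θ=0.046, ω=0.317
apply F[18]=+3.658 → step 19: x=-0.305, v=-0.523, θ=0.052, ω=0.263
apply F[19]=+3.477 → step 20: x=-0.315, v=-0.479, θ=0.057, ω=0.214
apply F[20]=+3.301 → step 21: x=-0.324, v=-0.438, θ=0.061, ω=0.171
apply F[21]=+3.132 → step 22: x=-0.332, v=-0.400, θ=0.064, ω=0.134
apply F[22]=+2.970 → step 23: x=-0.340, v=-0.365, θ=0.066, ω=0.101
apply F[23]=+2.817 → step 24: x=-0.347, v=-0.333, θ=0.068, ω=0.072
max |θ| = 0.230 ≤ 0.256 over all 25 states.

Answer: never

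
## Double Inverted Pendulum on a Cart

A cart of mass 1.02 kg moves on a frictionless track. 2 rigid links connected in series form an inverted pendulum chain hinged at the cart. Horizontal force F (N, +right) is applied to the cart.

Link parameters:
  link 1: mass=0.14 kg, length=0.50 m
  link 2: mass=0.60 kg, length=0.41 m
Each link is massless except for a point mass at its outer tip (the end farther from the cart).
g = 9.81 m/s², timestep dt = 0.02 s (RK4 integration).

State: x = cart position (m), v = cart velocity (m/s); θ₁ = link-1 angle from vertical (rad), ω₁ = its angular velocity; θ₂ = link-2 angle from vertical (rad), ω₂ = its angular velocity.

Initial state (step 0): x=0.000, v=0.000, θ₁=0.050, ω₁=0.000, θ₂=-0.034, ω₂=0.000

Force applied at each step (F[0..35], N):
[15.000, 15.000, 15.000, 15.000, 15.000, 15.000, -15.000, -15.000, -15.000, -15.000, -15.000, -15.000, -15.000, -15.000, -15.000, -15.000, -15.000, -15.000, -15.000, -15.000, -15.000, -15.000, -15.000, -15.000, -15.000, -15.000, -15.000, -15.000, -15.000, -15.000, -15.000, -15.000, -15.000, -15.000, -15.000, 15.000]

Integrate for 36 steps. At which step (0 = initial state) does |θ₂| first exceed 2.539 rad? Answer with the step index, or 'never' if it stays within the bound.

Answer: never

Derivation:
apply F[0]=+15.000 → step 1: x=0.003, v=0.287, θ₁=0.046, ω₁=-0.410, θ₂=-0.036, ω₂=-0.218
apply F[1]=+15.000 → step 2: x=0.011, v=0.575, θ₁=0.034, ω₁=-0.836, θ₂=-0.043, ω₂=-0.421
apply F[2]=+15.000 → step 3: x=0.026, v=0.866, θ₁=0.012, ω₁=-1.296, θ₂=-0.053, ω₂=-0.591
apply F[3]=+15.000 → step 4: x=0.046, v=1.161, θ₁=-0.019, ω₁=-1.804, θ₂=-0.066, ω₂=-0.713
apply F[4]=+15.000 → step 5: x=0.072, v=1.458, θ₁=-0.060, ω₁=-2.374, θ₂=-0.081, ω₂=-0.775
apply F[5]=+15.000 → step 6: x=0.105, v=1.758, θ₁=-0.114, ω₁=-3.001, θ₂=-0.097, ω₂=-0.781
apply F[6]=-15.000 → step 7: x=0.137, v=1.480, θ₁=-0.169, ω₁=-2.556, θ₂=-0.112, ω₂=-0.704
apply F[7]=-15.000 → step 8: x=0.164, v=1.211, θ₁=-0.217, ω₁=-2.221, θ₂=-0.124, ω₂=-0.528
apply F[8]=-15.000 → step 9: x=0.185, v=0.951, θ₁=-0.259, ω₁=-1.991, θ₂=-0.132, ω₂=-0.249
apply F[9]=-15.000 → step 10: x=0.202, v=0.697, θ₁=-0.297, ω₁=-1.860, θ₂=-0.133, ω₂=0.129
apply F[10]=-15.000 → step 11: x=0.213, v=0.448, θ₁=-0.334, ω₁=-1.818, θ₂=-0.126, ω₂=0.604
apply F[11]=-15.000 → step 12: x=0.220, v=0.201, θ₁=-0.370, ω₁=-1.849, θ₂=-0.109, ω₂=1.163
apply F[12]=-15.000 → step 13: x=0.221, v=-0.048, θ₁=-0.408, ω₁=-1.924, θ₂=-0.079, ω₂=1.784
apply F[13]=-15.000 → step 14: x=0.218, v=-0.300, θ₁=-0.447, ω₁=-2.006, θ₂=-0.037, ω₂=2.429
apply F[14]=-15.000 → step 15: x=0.209, v=-0.558, θ₁=-0.488, ω₁=-2.056, θ₂=0.018, ω₂=3.062
apply F[15]=-15.000 → step 16: x=0.195, v=-0.821, θ₁=-0.529, ω₁=-2.045, θ₂=0.085, ω₂=3.661
apply F[16]=-15.000 → step 17: x=0.176, v=-1.088, θ₁=-0.569, ω₁=-1.955, θ₂=0.164, ω₂=4.222
apply F[17]=-15.000 → step 18: x=0.152, v=-1.359, θ₁=-0.607, ω₁=-1.779, θ₂=0.254, ω₂=4.756
apply F[18]=-15.000 → step 19: x=0.122, v=-1.631, θ₁=-0.640, ω₁=-1.507, θ₂=0.354, ω₂=5.282
apply F[19]=-15.000 → step 20: x=0.087, v=-1.904, θ₁=-0.667, ω₁=-1.129, θ₂=0.465, ω₂=5.822
apply F[20]=-15.000 → step 21: x=0.046, v=-2.177, θ₁=-0.684, ω₁=-0.624, θ₂=0.587, ω₂=6.398
apply F[21]=-15.000 → step 22: x=-0.000, v=-2.448, θ₁=-0.690, ω₁=0.033, θ₂=0.721, ω₂=7.030
apply F[22]=-15.000 → step 23: x=-0.052, v=-2.716, θ₁=-0.682, ω₁=0.879, θ₂=0.869, ω₂=7.735
apply F[23]=-15.000 → step 24: x=-0.109, v=-2.983, θ₁=-0.654, ω₁=1.955, θ₂=1.031, ω₂=8.519
apply F[24]=-15.000 → step 25: x=-0.171, v=-3.249, θ₁=-0.602, ω₁=3.297, θ₂=1.210, ω₂=9.359
apply F[25]=-15.000 → step 26: x=-0.239, v=-3.517, θ₁=-0.520, ω₁=4.916, θ₂=1.406, ω₂=10.183
apply F[26]=-15.000 → step 27: x=-0.312, v=-3.794, θ₁=-0.404, ω₁=6.753, θ₂=1.616, ω₂=10.817
apply F[27]=-15.000 → step 28: x=-0.391, v=-4.084, θ₁=-0.250, ω₁=8.627, θ₂=1.835, ω₂=10.959
apply F[28]=-15.000 → step 29: x=-0.476, v=-4.385, θ₁=-0.060, ω₁=10.223, θ₂=2.049, ω₂=10.233
apply F[29]=-15.000 → step 30: x=-0.566, v=-4.673, θ₁=0.155, ω₁=11.229, θ₂=2.237, ω₂=8.426
apply F[30]=-15.000 → step 31: x=-0.662, v=-4.921, θ₁=0.384, ω₁=11.606, θ₂=2.380, ω₂=5.731
apply F[31]=-15.000 → step 32: x=-0.763, v=-5.125, θ₁=0.617, ω₁=11.656, θ₂=2.463, ω₂=2.597
apply F[32]=-15.000 → step 33: x=-0.867, v=-5.293, θ₁=0.851, ω₁=11.817, θ₂=2.483, ω₂=-0.693
apply F[33]=-15.000 → step 34: x=-0.974, v=-5.419, θ₁=1.094, ω₁=12.571, θ₂=2.434, ω₂=-4.290
apply F[34]=-15.000 → step 35: x=-1.083, v=-5.421, θ₁=1.364, ω₁=14.853, θ₂=2.303, ω₂=-9.209
apply F[35]=+15.000 → step 36: x=-1.183, v=-4.255, θ₁=1.709, ω₁=20.791, θ₂=2.049, ω₂=-17.340
max |θ₂| = 2.483 ≤ 2.539 over all 37 states.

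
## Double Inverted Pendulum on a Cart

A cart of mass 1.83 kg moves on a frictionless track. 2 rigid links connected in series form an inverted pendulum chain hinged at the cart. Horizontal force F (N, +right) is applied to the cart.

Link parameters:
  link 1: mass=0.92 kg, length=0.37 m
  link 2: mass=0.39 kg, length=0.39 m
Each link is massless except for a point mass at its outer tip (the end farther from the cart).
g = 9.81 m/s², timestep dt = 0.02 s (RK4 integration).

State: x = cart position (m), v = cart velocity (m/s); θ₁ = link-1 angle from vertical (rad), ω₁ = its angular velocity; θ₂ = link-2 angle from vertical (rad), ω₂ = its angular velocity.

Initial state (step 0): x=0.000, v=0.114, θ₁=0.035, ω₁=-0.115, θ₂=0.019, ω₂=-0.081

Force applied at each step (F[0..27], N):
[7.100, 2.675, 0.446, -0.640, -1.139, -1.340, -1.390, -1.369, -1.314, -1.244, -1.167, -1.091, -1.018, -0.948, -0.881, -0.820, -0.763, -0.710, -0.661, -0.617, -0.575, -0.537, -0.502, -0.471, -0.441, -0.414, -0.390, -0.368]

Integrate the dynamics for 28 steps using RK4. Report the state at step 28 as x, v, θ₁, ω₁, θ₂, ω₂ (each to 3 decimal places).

Answer: x=0.056, v=0.021, θ₁=-0.011, ω₁=0.022, θ₂=-0.010, ω₂=0.006

Derivation:
apply F[0]=+7.100 → step 1: x=0.003, v=0.187, θ₁=0.031, ω₁=-0.291, θ₂=0.017, ω₂=-0.092
apply F[1]=+2.675 → step 2: x=0.007, v=0.212, θ₁=0.025, ω₁=-0.342, θ₂=0.015, ω₂=-0.100
apply F[2]=+0.446 → step 3: x=0.011, v=0.214, θ₁=0.018, ω₁=-0.334, θ₂=0.013, ω₂=-0.105
apply F[3]=-0.640 → step 4: x=0.015, v=0.205, θ₁=0.012, ω₁=-0.301, θ₂=0.011, ω₂=-0.107
apply F[4]=-1.139 → step 5: x=0.019, v=0.191, θ₁=0.006, ω₁=-0.260, θ₂=0.009, ω₂=-0.106
apply F[5]=-1.340 → step 6: x=0.023, v=0.176, θ₁=0.001, ω₁=-0.218, θ₂=0.007, ω₂=-0.103
apply F[6]=-1.390 → step 7: x=0.026, v=0.161, θ₁=-0.003, ω₁=-0.180, θ₂=0.005, ω₂=-0.098
apply F[7]=-1.369 → step 8: x=0.030, v=0.147, θ₁=-0.006, ω₁=-0.145, θ₂=0.003, ω₂=-0.092
apply F[8]=-1.314 → step 9: x=0.032, v=0.134, θ₁=-0.009, ω₁=-0.115, θ₂=0.001, ω₂=-0.085
apply F[9]=-1.244 → step 10: x=0.035, v=0.121, θ₁=-0.011, ω₁=-0.090, θ₂=-0.000, ω₂=-0.078
apply F[10]=-1.167 → step 11: x=0.037, v=0.110, θ₁=-0.012, ω₁=-0.068, θ₂=-0.002, ω₂=-0.070
apply F[11]=-1.091 → step 12: x=0.039, v=0.100, θ₁=-0.013, ω₁=-0.050, θ₂=-0.003, ω₂=-0.063
apply F[12]=-1.018 → step 13: x=0.041, v=0.091, θ₁=-0.014, ω₁=-0.035, θ₂=-0.004, ω₂=-0.055
apply F[13]=-0.948 → step 14: x=0.043, v=0.083, θ₁=-0.015, ω₁=-0.022, θ₂=-0.005, ω₂=-0.048
apply F[14]=-0.881 → step 15: x=0.045, v=0.075, θ₁=-0.015, ω₁=-0.012, θ₂=-0.006, ω₂=-0.042
apply F[15]=-0.820 → step 16: x=0.046, v=0.068, θ₁=-0.015, ω₁=-0.004, θ₂=-0.007, ω₂=-0.036
apply F[16]=-0.763 → step 17: x=0.047, v=0.062, θ₁=-0.015, ω₁=0.003, θ₂=-0.008, ω₂=-0.030
apply F[17]=-0.710 → step 18: x=0.048, v=0.057, θ₁=-0.015, ω₁=0.008, θ₂=-0.008, ω₂=-0.025
apply F[18]=-0.661 → step 19: x=0.050, v=0.051, θ₁=-0.015, ω₁=0.012, θ₂=-0.009, ω₂=-0.020
apply F[19]=-0.617 → step 20: x=0.051, v=0.047, θ₁=-0.015, ω₁=0.016, θ₂=-0.009, ω₂=-0.015
apply F[20]=-0.575 → step 21: x=0.051, v=0.043, θ₁=-0.014, ω₁=0.018, θ₂=-0.009, ω₂=-0.012
apply F[21]=-0.537 → step 22: x=0.052, v=0.039, θ₁=-0.014, ω₁=0.020, θ₂=-0.010, ω₂=-0.008
apply F[22]=-0.502 → step 23: x=0.053, v=0.035, θ₁=-0.014, ω₁=0.021, θ₂=-0.010, ω₂=-0.005
apply F[23]=-0.471 → step 24: x=0.054, v=0.032, θ₁=-0.013, ω₁=0.022, θ₂=-0.010, ω₂=-0.002
apply F[24]=-0.441 → step 25: x=0.054, v=0.029, θ₁=-0.013, ω₁=0.022, θ₂=-0.010, ω₂=0.000
apply F[25]=-0.414 → step 26: x=0.055, v=0.026, θ₁=-0.012, ω₁=0.022, θ₂=-0.010, ω₂=0.002
apply F[26]=-0.390 → step 27: x=0.055, v=0.024, θ₁=-0.012, ω₁=0.022, θ₂=-0.010, ω₂=0.004
apply F[27]=-0.368 → step 28: x=0.056, v=0.021, θ₁=-0.011, ω₁=0.022, θ₂=-0.010, ω₂=0.006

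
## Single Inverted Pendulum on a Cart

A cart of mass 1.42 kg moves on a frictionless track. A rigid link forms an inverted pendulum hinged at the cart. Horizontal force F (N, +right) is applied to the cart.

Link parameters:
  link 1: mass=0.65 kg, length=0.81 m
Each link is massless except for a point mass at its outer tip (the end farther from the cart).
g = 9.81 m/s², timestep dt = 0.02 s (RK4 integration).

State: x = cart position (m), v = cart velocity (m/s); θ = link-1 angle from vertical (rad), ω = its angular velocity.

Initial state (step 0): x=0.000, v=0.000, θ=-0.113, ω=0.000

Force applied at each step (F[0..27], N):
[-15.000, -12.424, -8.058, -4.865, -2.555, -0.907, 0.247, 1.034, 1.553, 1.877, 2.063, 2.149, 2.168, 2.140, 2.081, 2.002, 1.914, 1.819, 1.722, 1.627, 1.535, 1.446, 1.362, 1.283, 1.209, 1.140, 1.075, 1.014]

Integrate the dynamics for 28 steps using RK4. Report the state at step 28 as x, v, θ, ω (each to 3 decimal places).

Answer: x=-0.181, v=-0.090, θ=0.030, ω=-0.001

Derivation:
apply F[0]=-15.000 → step 1: x=-0.002, v=-0.200, θ=-0.111, ω=0.218
apply F[1]=-12.424 → step 2: x=-0.008, v=-0.365, θ=-0.105, ω=0.394
apply F[2]=-8.058 → step 3: x=-0.016, v=-0.469, θ=-0.096, ω=0.498
apply F[3]=-4.865 → step 4: x=-0.026, v=-0.529, θ=-0.085, ω=0.550
apply F[4]=-2.555 → step 5: x=-0.037, v=-0.558, θ=-0.074, ω=0.567
apply F[5]=-0.907 → step 6: x=-0.048, v=-0.565, θ=-0.063, ω=0.558
apply F[6]=+0.247 → step 7: x=-0.059, v=-0.557, θ=-0.052, ω=0.534
apply F[7]=+1.034 → step 8: x=-0.070, v=-0.538, θ=-0.042, ω=0.500
apply F[8]=+1.553 → step 9: x=-0.081, v=-0.513, θ=-0.032, ω=0.460
apply F[9]=+1.877 → step 10: x=-0.091, v=-0.484, θ=-0.023, ω=0.418
apply F[10]=+2.063 → step 11: x=-0.100, v=-0.453, θ=-0.015, ω=0.375
apply F[11]=+2.149 → step 12: x=-0.109, v=-0.422, θ=-0.008, ω=0.333
apply F[12]=+2.168 → step 13: x=-0.117, v=-0.391, θ=-0.002, ω=0.294
apply F[13]=+2.140 → step 14: x=-0.124, v=-0.361, θ=0.003, ω=0.257
apply F[14]=+2.081 → step 15: x=-0.131, v=-0.332, θ=0.008, ω=0.223
apply F[15]=+2.002 → step 16: x=-0.138, v=-0.305, θ=0.012, ω=0.192
apply F[16]=+1.914 → step 17: x=-0.144, v=-0.279, θ=0.016, ω=0.164
apply F[17]=+1.819 → step 18: x=-0.149, v=-0.255, θ=0.019, ω=0.138
apply F[18]=+1.722 → step 19: x=-0.154, v=-0.233, θ=0.022, ω=0.115
apply F[19]=+1.627 → step 20: x=-0.158, v=-0.212, θ=0.024, ω=0.095
apply F[20]=+1.535 → step 21: x=-0.162, v=-0.192, θ=0.025, ω=0.077
apply F[21]=+1.446 → step 22: x=-0.166, v=-0.174, θ=0.027, ω=0.061
apply F[22]=+1.362 → step 23: x=-0.169, v=-0.158, θ=0.028, ω=0.047
apply F[23]=+1.283 → step 24: x=-0.172, v=-0.142, θ=0.029, ω=0.035
apply F[24]=+1.209 → step 25: x=-0.175, v=-0.128, θ=0.029, ω=0.024
apply F[25]=+1.140 → step 26: x=-0.177, v=-0.114, θ=0.030, ω=0.014
apply F[26]=+1.075 → step 27: x=-0.180, v=-0.102, θ=0.030, ω=0.006
apply F[27]=+1.014 → step 28: x=-0.181, v=-0.090, θ=0.030, ω=-0.001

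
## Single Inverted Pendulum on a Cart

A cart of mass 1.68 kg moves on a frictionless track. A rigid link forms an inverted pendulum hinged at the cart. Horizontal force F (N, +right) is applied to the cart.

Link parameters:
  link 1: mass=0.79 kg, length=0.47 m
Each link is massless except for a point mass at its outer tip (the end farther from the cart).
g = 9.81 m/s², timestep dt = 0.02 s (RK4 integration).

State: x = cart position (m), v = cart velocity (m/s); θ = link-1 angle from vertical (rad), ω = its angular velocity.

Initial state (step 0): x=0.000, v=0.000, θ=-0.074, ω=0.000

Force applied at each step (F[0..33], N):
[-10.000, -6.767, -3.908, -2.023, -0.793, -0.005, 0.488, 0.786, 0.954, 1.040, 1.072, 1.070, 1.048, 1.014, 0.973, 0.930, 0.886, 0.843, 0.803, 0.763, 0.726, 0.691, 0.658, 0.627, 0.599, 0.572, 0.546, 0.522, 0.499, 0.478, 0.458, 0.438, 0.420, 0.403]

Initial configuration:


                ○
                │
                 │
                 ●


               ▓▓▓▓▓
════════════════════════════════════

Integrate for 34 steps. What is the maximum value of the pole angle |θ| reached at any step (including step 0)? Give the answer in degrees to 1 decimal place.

Answer: 4.2°

Derivation:
apply F[0]=-10.000 → step 1: x=-0.001, v=-0.112, θ=-0.072, ω=0.207
apply F[1]=-6.767 → step 2: x=-0.004, v=-0.186, θ=-0.067, ω=0.335
apply F[2]=-3.908 → step 3: x=-0.008, v=-0.227, θ=-0.059, ω=0.395
apply F[3]=-2.023 → step 4: x=-0.013, v=-0.246, θ=-0.051, ω=0.413
apply F[4]=-0.793 → step 5: x=-0.018, v=-0.251, θ=-0.043, ω=0.404
apply F[5]=-0.005 → step 6: x=-0.023, v=-0.247, θ=-0.035, ω=0.380
apply F[6]=+0.488 → step 7: x=-0.028, v=-0.239, θ=-0.028, ω=0.349
apply F[7]=+0.786 → step 8: x=-0.032, v=-0.227, θ=-0.021, ω=0.314
apply F[8]=+0.954 → step 9: x=-0.037, v=-0.214, θ=-0.015, ω=0.279
apply F[9]=+1.040 → step 10: x=-0.041, v=-0.201, θ=-0.010, ω=0.244
apply F[10]=+1.072 → step 11: x=-0.045, v=-0.187, θ=-0.006, ω=0.213
apply F[11]=+1.070 → step 12: x=-0.048, v=-0.174, θ=-0.002, ω=0.183
apply F[12]=+1.048 → step 13: x=-0.052, v=-0.162, θ=0.002, ω=0.157
apply F[13]=+1.014 → step 14: x=-0.055, v=-0.150, θ=0.005, ω=0.133
apply F[14]=+0.973 → step 15: x=-0.058, v=-0.139, θ=0.007, ω=0.112
apply F[15]=+0.930 → step 16: x=-0.060, v=-0.128, θ=0.009, ω=0.094
apply F[16]=+0.886 → step 17: x=-0.063, v=-0.119, θ=0.011, ω=0.077
apply F[17]=+0.843 → step 18: x=-0.065, v=-0.110, θ=0.012, ω=0.063
apply F[18]=+0.803 → step 19: x=-0.067, v=-0.101, θ=0.013, ω=0.051
apply F[19]=+0.763 → step 20: x=-0.069, v=-0.094, θ=0.014, ω=0.040
apply F[20]=+0.726 → step 21: x=-0.071, v=-0.086, θ=0.015, ω=0.031
apply F[21]=+0.691 → step 22: x=-0.073, v=-0.080, θ=0.016, ω=0.023
apply F[22]=+0.658 → step 23: x=-0.074, v=-0.073, θ=0.016, ω=0.016
apply F[23]=+0.627 → step 24: x=-0.076, v=-0.067, θ=0.016, ω=0.010
apply F[24]=+0.599 → step 25: x=-0.077, v=-0.062, θ=0.016, ω=0.005
apply F[25]=+0.572 → step 26: x=-0.078, v=-0.056, θ=0.016, ω=0.000
apply F[26]=+0.546 → step 27: x=-0.079, v=-0.051, θ=0.016, ω=-0.003
apply F[27]=+0.522 → step 28: x=-0.080, v=-0.047, θ=0.016, ω=-0.007
apply F[28]=+0.499 → step 29: x=-0.081, v=-0.042, θ=0.016, ω=-0.009
apply F[29]=+0.478 → step 30: x=-0.082, v=-0.038, θ=0.016, ω=-0.011
apply F[30]=+0.458 → step 31: x=-0.083, v=-0.034, θ=0.016, ω=-0.013
apply F[31]=+0.438 → step 32: x=-0.083, v=-0.030, θ=0.015, ω=-0.015
apply F[32]=+0.420 → step 33: x=-0.084, v=-0.027, θ=0.015, ω=-0.016
apply F[33]=+0.403 → step 34: x=-0.084, v=-0.023, θ=0.015, ω=-0.017
Max |angle| over trajectory = 0.074 rad = 4.2°.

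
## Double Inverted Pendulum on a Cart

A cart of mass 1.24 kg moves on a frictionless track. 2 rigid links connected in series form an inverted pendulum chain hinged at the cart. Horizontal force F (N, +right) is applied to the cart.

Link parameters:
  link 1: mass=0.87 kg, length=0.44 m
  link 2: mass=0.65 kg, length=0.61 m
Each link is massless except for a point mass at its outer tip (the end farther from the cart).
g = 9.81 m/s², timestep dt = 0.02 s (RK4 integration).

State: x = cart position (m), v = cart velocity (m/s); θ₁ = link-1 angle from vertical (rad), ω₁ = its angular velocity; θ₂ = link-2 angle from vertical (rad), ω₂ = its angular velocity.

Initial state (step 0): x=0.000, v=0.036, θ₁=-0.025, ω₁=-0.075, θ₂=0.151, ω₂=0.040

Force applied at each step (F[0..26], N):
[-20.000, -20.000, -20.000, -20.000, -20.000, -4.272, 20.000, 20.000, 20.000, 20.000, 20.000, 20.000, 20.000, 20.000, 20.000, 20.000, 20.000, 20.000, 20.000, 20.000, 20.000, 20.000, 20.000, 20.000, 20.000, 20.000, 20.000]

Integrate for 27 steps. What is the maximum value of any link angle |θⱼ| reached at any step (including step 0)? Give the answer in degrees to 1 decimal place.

apply F[0]=-20.000 → step 1: x=-0.002, v=-0.281, θ₁=-0.020, ω₁=0.577, θ₂=0.153, ω₂=0.139
apply F[1]=-20.000 → step 2: x=-0.011, v=-0.601, θ₁=-0.002, ω₁=1.246, θ₂=0.156, ω₂=0.229
apply F[2]=-20.000 → step 3: x=-0.027, v=-0.926, θ₁=0.030, ω₁=1.950, θ₂=0.162, ω₂=0.298
apply F[3]=-20.000 → step 4: x=-0.048, v=-1.256, θ₁=0.076, ω₁=2.698, θ₂=0.168, ω₂=0.340
apply F[4]=-20.000 → step 5: x=-0.077, v=-1.588, θ₁=0.138, ω₁=3.487, θ₂=0.175, ω₂=0.355
apply F[5]=-4.272 → step 6: x=-0.109, v=-1.670, θ₁=0.211, ω₁=3.747, θ₂=0.182, ω₂=0.356
apply F[6]=+20.000 → step 7: x=-0.140, v=-1.393, θ₁=0.280, ω₁=3.259, θ₂=0.189, ω₂=0.330
apply F[7]=+20.000 → step 8: x=-0.165, v=-1.138, θ₁=0.342, ω₁=2.881, θ₂=0.195, ω₂=0.268
apply F[8]=+20.000 → step 9: x=-0.186, v=-0.903, θ₁=0.396, ω₁=2.600, θ₂=0.200, ω₂=0.171
apply F[9]=+20.000 → step 10: x=-0.201, v=-0.683, θ₁=0.446, ω₁=2.403, θ₂=0.202, ω₂=0.042
apply F[10]=+20.000 → step 11: x=-0.213, v=-0.477, θ₁=0.493, ω₁=2.277, θ₂=0.201, ω₂=-0.117
apply F[11]=+20.000 → step 12: x=-0.221, v=-0.280, θ₁=0.538, ω₁=2.211, θ₂=0.197, ω₂=-0.302
apply F[12]=+20.000 → step 13: x=-0.224, v=-0.090, θ₁=0.582, ω₁=2.198, θ₂=0.189, ω₂=-0.511
apply F[13]=+20.000 → step 14: x=-0.224, v=0.095, θ₁=0.626, ω₁=2.227, θ₂=0.177, ω₂=-0.742
apply F[14]=+20.000 → step 15: x=-0.220, v=0.278, θ₁=0.671, ω₁=2.291, θ₂=0.159, ω₂=-0.991
apply F[15]=+20.000 → step 16: x=-0.213, v=0.461, θ₁=0.718, ω₁=2.384, θ₂=0.137, ω₂=-1.256
apply F[16]=+20.000 → step 17: x=-0.202, v=0.645, θ₁=0.766, ω₁=2.496, θ₂=0.109, ω₂=-1.532
apply F[17]=+20.000 → step 18: x=-0.187, v=0.833, θ₁=0.818, ω₁=2.622, θ₂=0.075, ω₂=-1.817
apply F[18]=+20.000 → step 19: x=-0.169, v=1.025, θ₁=0.871, ω₁=2.753, θ₂=0.036, ω₂=-2.107
apply F[19]=+20.000 → step 20: x=-0.146, v=1.222, θ₁=0.928, ω₁=2.886, θ₂=-0.009, ω₂=-2.397
apply F[20]=+20.000 → step 21: x=-0.120, v=1.424, θ₁=0.987, ω₁=3.016, θ₂=-0.060, ω₂=-2.685
apply F[21]=+20.000 → step 22: x=-0.089, v=1.631, θ₁=1.048, ω₁=3.139, θ₂=-0.116, ω₂=-2.968
apply F[22]=+20.000 → step 23: x=-0.055, v=1.842, θ₁=1.112, ω₁=3.254, θ₂=-0.178, ω₂=-3.247
apply F[23]=+20.000 → step 24: x=-0.016, v=2.056, θ₁=1.178, ω₁=3.361, θ₂=-0.246, ω₂=-3.519
apply F[24]=+20.000 → step 25: x=0.028, v=2.271, θ₁=1.247, ω₁=3.461, θ₂=-0.319, ω₂=-3.786
apply F[25]=+20.000 → step 26: x=0.075, v=2.486, θ₁=1.317, ω₁=3.557, θ₂=-0.397, ω₂=-4.047
apply F[26]=+20.000 → step 27: x=0.127, v=2.699, θ₁=1.389, ω₁=3.653, θ₂=-0.481, ω₂=-4.302
Max |angle| over trajectory = 1.389 rad = 79.6°.

Answer: 79.6°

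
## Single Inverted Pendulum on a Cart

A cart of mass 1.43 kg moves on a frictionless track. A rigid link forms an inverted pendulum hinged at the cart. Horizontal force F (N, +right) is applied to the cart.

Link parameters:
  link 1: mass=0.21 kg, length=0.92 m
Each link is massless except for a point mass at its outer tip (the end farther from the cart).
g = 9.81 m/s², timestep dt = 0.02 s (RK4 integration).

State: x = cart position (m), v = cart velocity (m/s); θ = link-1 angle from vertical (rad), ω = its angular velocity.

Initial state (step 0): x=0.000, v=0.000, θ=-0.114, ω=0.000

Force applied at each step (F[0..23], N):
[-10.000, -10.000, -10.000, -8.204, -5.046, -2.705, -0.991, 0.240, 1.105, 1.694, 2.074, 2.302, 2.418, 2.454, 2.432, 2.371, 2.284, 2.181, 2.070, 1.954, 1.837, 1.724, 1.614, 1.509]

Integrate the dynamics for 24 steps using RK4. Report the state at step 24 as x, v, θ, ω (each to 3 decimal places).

Answer: x=-0.199, v=-0.185, θ=0.031, ω=0.054

Derivation:
apply F[0]=-10.000 → step 1: x=-0.001, v=-0.136, θ=-0.113, ω=0.123
apply F[1]=-10.000 → step 2: x=-0.005, v=-0.273, θ=-0.109, ω=0.247
apply F[2]=-10.000 → step 3: x=-0.012, v=-0.409, θ=-0.103, ω=0.372
apply F[3]=-8.204 → step 4: x=-0.022, v=-0.521, θ=-0.094, ω=0.472
apply F[4]=-5.046 → step 5: x=-0.033, v=-0.589, θ=-0.084, ω=0.526
apply F[5]=-2.705 → step 6: x=-0.045, v=-0.625, θ=-0.074, ω=0.548
apply F[6]=-0.991 → step 7: x=-0.057, v=-0.637, θ=-0.063, ω=0.546
apply F[7]=+0.240 → step 8: x=-0.070, v=-0.632, θ=-0.052, ω=0.529
apply F[8]=+1.105 → step 9: x=-0.083, v=-0.615, θ=-0.042, ω=0.501
apply F[9]=+1.694 → step 10: x=-0.095, v=-0.590, θ=-0.032, ω=0.466
apply F[10]=+2.074 → step 11: x=-0.106, v=-0.561, θ=-0.023, ω=0.428
apply F[11]=+2.302 → step 12: x=-0.117, v=-0.528, θ=-0.015, ω=0.388
apply F[12]=+2.418 → step 13: x=-0.127, v=-0.494, θ=-0.008, ω=0.349
apply F[13]=+2.454 → step 14: x=-0.137, v=-0.459, θ=-0.001, ω=0.310
apply F[14]=+2.432 → step 15: x=-0.146, v=-0.425, θ=0.005, ω=0.274
apply F[15]=+2.371 → step 16: x=-0.154, v=-0.392, θ=0.010, ω=0.239
apply F[16]=+2.284 → step 17: x=-0.161, v=-0.361, θ=0.014, ω=0.208
apply F[17]=+2.181 → step 18: x=-0.168, v=-0.331, θ=0.018, ω=0.179
apply F[18]=+2.070 → step 19: x=-0.175, v=-0.302, θ=0.022, ω=0.152
apply F[19]=+1.954 → step 20: x=-0.180, v=-0.276, θ=0.024, ω=0.128
apply F[20]=+1.837 → step 21: x=-0.186, v=-0.251, θ=0.027, ω=0.106
apply F[21]=+1.724 → step 22: x=-0.190, v=-0.227, θ=0.029, ω=0.087
apply F[22]=+1.614 → step 23: x=-0.195, v=-0.206, θ=0.030, ω=0.069
apply F[23]=+1.509 → step 24: x=-0.199, v=-0.185, θ=0.031, ω=0.054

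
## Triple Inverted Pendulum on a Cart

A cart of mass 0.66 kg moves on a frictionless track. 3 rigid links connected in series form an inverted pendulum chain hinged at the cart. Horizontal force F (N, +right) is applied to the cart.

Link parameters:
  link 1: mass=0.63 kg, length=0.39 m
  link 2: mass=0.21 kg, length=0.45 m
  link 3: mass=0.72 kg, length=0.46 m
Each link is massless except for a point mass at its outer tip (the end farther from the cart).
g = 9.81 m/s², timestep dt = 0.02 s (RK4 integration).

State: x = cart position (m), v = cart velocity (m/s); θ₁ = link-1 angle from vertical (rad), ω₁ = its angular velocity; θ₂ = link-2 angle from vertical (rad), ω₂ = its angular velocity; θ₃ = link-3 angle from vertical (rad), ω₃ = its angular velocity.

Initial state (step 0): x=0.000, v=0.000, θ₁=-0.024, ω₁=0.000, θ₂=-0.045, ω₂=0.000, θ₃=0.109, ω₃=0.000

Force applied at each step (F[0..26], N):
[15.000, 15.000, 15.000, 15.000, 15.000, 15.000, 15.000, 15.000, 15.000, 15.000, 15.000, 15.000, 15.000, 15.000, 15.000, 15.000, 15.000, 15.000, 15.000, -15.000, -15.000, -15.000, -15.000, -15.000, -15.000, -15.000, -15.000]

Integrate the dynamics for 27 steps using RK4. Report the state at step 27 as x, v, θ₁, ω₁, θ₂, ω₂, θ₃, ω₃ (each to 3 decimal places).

apply F[0]=+15.000 → step 1: x=0.005, v=0.466, θ₁=-0.036, ω₁=-1.197, θ₂=-0.047, ω₂=-0.210, θ₃=0.111, ω₃=0.247
apply F[1]=+15.000 → step 2: x=0.019, v=0.937, θ₁=-0.072, ω₁=-2.429, θ₂=-0.053, ω₂=-0.369, θ₃=0.119, ω₃=0.453
apply F[2]=+15.000 → step 3: x=0.042, v=1.406, θ₁=-0.133, ω₁=-3.687, θ₂=-0.061, ω₂=-0.439, θ₃=0.129, ω₃=0.562
apply F[3]=+15.000 → step 4: x=0.075, v=1.848, θ₁=-0.219, ω₁=-4.876, θ₂=-0.070, ω₂=-0.417, θ₃=0.140, ω₃=0.509
apply F[4]=+15.000 → step 5: x=0.116, v=2.224, θ₁=-0.327, ω₁=-5.854, θ₂=-0.078, ω₂=-0.369, θ₃=0.148, ω₃=0.273
apply F[5]=+15.000 → step 6: x=0.163, v=2.511, θ₁=-0.451, ω₁=-6.535, θ₂=-0.085, ω₂=-0.398, θ₃=0.150, ω₃=-0.093
apply F[6]=+15.000 → step 7: x=0.215, v=2.715, θ₁=-0.587, ω₁=-6.952, θ₂=-0.095, ω₂=-0.571, θ₃=0.144, ω₃=-0.505
apply F[7]=+15.000 → step 8: x=0.271, v=2.854, θ₁=-0.728, ω₁=-7.195, θ₂=-0.109, ω₂=-0.896, θ₃=0.130, ω₃=-0.904
apply F[8]=+15.000 → step 9: x=0.329, v=2.948, θ₁=-0.874, ω₁=-7.341, θ₂=-0.131, ω₂=-1.347, θ₃=0.108, ω₃=-1.271
apply F[9]=+15.000 → step 10: x=0.389, v=3.007, θ₁=-1.022, ω₁=-7.438, θ₂=-0.164, ω₂=-1.893, θ₃=0.079, ω₃=-1.609
apply F[10]=+15.000 → step 11: x=0.449, v=3.038, θ₁=-1.171, ω₁=-7.508, θ₂=-0.208, ω₂=-2.507, θ₃=0.044, ω₃=-1.935
apply F[11]=+15.000 → step 12: x=0.510, v=3.046, θ₁=-1.322, ω₁=-7.559, θ₂=-0.264, ω₂=-3.165, θ₃=0.002, ω₃=-2.267
apply F[12]=+15.000 → step 13: x=0.571, v=3.036, θ₁=-1.473, ω₁=-7.584, θ₂=-0.334, ω₂=-3.844, θ₃=-0.047, ω₃=-2.629
apply F[13]=+15.000 → step 14: x=0.632, v=3.011, θ₁=-1.625, ω₁=-7.574, θ₂=-0.418, ω₂=-4.521, θ₃=-0.104, ω₃=-3.047
apply F[14]=+15.000 → step 15: x=0.692, v=2.978, θ₁=-1.776, ω₁=-7.511, θ₂=-0.515, ω₂=-5.172, θ₃=-0.169, ω₃=-3.547
apply F[15]=+15.000 → step 16: x=0.751, v=2.946, θ₁=-1.925, ω₁=-7.367, θ₂=-0.625, ω₂=-5.769, θ₃=-0.246, ω₃=-4.157
apply F[16]=+15.000 → step 17: x=0.809, v=2.925, θ₁=-2.070, ω₁=-7.108, θ₂=-0.745, ω₂=-6.277, θ₃=-0.337, ω₃=-4.902
apply F[17]=+15.000 → step 18: x=0.868, v=2.928, θ₁=-2.208, ω₁=-6.686, θ₂=-0.875, ω₂=-6.654, θ₃=-0.443, ω₃=-5.802
apply F[18]=+15.000 → step 19: x=0.927, v=2.970, θ₁=-2.336, ω₁=-6.042, θ₂=-1.010, ω₂=-6.849, θ₃=-0.570, ω₃=-6.864
apply F[19]=-15.000 → step 20: x=0.981, v=2.410, θ₁=-2.461, ω₁=-6.523, θ₂=-1.140, ω₂=-6.114, θ₃=-0.717, ω₃=-7.875
apply F[20]=-15.000 → step 21: x=1.023, v=1.807, θ₁=-2.597, ω₁=-7.056, θ₂=-1.256, ω₂=-5.513, θ₃=-0.885, ω₃=-8.911
apply F[21]=-15.000 → step 22: x=1.053, v=1.178, θ₁=-2.743, ω₁=-7.497, θ₂=-1.362, ω₂=-5.165, θ₃=-1.074, ω₃=-9.943
apply F[22]=-15.000 → step 23: x=1.070, v=0.562, θ₁=-2.895, ω₁=-7.641, θ₂=-1.465, ω₂=-5.247, θ₃=-1.282, ω₃=-10.851
apply F[23]=-15.000 → step 24: x=1.076, v=0.007, θ₁=-3.045, ω₁=-7.298, θ₂=-1.576, ω₂=-5.918, θ₃=-1.505, ω₃=-11.435
apply F[24]=-15.000 → step 25: x=1.071, v=-0.463, θ₁=-3.183, ω₁=-6.407, θ₂=-1.706, ω₂=-7.205, θ₃=-1.736, ω₃=-11.527
apply F[25]=-15.000 → step 26: x=1.058, v=-0.861, θ₁=-3.298, ω₁=-5.000, θ₂=-1.867, ω₂=-8.981, θ₃=-1.963, ω₃=-11.120
apply F[26]=-15.000 → step 27: x=1.037, v=-1.201, θ₁=-3.380, ω₁=-3.040, θ₂=-2.067, ω₂=-11.085, θ₃=-2.178, ω₃=-10.359

Answer: x=1.037, v=-1.201, θ₁=-3.380, ω₁=-3.040, θ₂=-2.067, ω₂=-11.085, θ₃=-2.178, ω₃=-10.359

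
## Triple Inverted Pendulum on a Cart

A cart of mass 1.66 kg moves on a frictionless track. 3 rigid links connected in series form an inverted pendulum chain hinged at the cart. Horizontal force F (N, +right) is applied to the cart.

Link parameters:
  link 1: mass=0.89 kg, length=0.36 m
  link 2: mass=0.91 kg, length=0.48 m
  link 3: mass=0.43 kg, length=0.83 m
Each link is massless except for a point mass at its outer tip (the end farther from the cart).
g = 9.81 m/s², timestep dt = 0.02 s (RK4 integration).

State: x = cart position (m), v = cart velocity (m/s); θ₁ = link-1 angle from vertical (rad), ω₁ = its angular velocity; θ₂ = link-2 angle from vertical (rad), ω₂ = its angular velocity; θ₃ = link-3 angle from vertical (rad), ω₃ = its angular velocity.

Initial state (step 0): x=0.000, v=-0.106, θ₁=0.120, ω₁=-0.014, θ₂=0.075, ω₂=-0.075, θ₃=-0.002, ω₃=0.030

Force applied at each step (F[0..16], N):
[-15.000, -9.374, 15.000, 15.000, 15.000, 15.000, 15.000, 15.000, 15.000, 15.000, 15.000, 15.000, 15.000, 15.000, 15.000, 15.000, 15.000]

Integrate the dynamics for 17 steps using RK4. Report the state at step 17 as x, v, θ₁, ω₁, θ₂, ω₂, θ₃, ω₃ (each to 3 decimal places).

Answer: x=0.136, v=1.455, θ₁=0.298, ω₁=0.187, θ₂=-0.404, ω₂=-3.822, θ₃=-0.026, ω₃=0.021

Derivation:
apply F[0]=-15.000 → step 1: x=-0.004, v=-0.314, θ₁=0.126, ω₁=0.660, θ₂=0.073, ω₂=-0.104, θ₃=-0.002, ω₃=0.008
apply F[1]=-9.374 → step 2: x=-0.012, v=-0.457, θ₁=0.145, ω₁=1.171, θ₂=0.071, ω₂=-0.147, θ₃=-0.002, ω₃=-0.014
apply F[2]=+15.000 → step 3: x=-0.020, v=-0.319, θ₁=0.166, ω₁=0.950, θ₂=0.067, ω₂=-0.225, θ₃=-0.002, ω₃=-0.040
apply F[3]=+15.000 → step 4: x=-0.025, v=-0.187, θ₁=0.183, ω₁=0.776, θ₂=0.062, ω₂=-0.330, θ₃=-0.003, ω₃=-0.064
apply F[4]=+15.000 → step 5: x=-0.027, v=-0.058, θ₁=0.197, ω₁=0.642, θ₂=0.054, ω₂=-0.460, θ₃=-0.005, ω₃=-0.087
apply F[5]=+15.000 → step 6: x=-0.027, v=0.067, θ₁=0.209, ω₁=0.542, θ₂=0.043, ω₂=-0.615, θ₃=-0.007, ω₃=-0.106
apply F[6]=+15.000 → step 7: x=-0.025, v=0.189, θ₁=0.219, ω₁=0.471, θ₂=0.029, ω₂=-0.794, θ₃=-0.009, ω₃=-0.122
apply F[7]=+15.000 → step 8: x=-0.020, v=0.310, θ₁=0.228, ω₁=0.426, θ₂=0.011, ω₂=-0.999, θ₃=-0.012, ω₃=-0.132
apply F[8]=+15.000 → step 9: x=-0.012, v=0.431, θ₁=0.236, ω₁=0.403, θ₂=-0.011, ω₂=-1.230, θ₃=-0.014, ω₃=-0.136
apply F[9]=+15.000 → step 10: x=-0.002, v=0.552, θ₁=0.244, ω₁=0.399, θ₂=-0.038, ω₂=-1.488, θ₃=-0.017, ω₃=-0.134
apply F[10]=+15.000 → step 11: x=0.010, v=0.673, θ₁=0.252, ω₁=0.407, θ₂=-0.071, ω₂=-1.774, θ₃=-0.020, ω₃=-0.124
apply F[11]=+15.000 → step 12: x=0.025, v=0.796, θ₁=0.261, ω₁=0.421, θ₂=-0.109, ω₂=-2.084, θ₃=-0.022, ω₃=-0.106
apply F[12]=+15.000 → step 13: x=0.042, v=0.921, θ₁=0.269, ω₁=0.431, θ₂=-0.154, ω₂=-2.415, θ₃=-0.024, ω₃=-0.082
apply F[13]=+15.000 → step 14: x=0.062, v=1.049, θ₁=0.278, ω₁=0.426, θ₂=-0.206, ω₂=-2.762, θ₃=-0.025, ω₃=-0.053
apply F[14]=+15.000 → step 15: x=0.084, v=1.181, θ₁=0.286, ω₁=0.392, θ₂=-0.265, ω₂=-3.116, θ₃=-0.026, ω₃=-0.024
apply F[15]=+15.000 → step 16: x=0.109, v=1.316, θ₁=0.293, ω₁=0.316, θ₂=-0.331, ω₂=-3.472, θ₃=-0.026, ω₃=0.003
apply F[16]=+15.000 → step 17: x=0.136, v=1.455, θ₁=0.298, ω₁=0.187, θ₂=-0.404, ω₂=-3.822, θ₃=-0.026, ω₃=0.021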